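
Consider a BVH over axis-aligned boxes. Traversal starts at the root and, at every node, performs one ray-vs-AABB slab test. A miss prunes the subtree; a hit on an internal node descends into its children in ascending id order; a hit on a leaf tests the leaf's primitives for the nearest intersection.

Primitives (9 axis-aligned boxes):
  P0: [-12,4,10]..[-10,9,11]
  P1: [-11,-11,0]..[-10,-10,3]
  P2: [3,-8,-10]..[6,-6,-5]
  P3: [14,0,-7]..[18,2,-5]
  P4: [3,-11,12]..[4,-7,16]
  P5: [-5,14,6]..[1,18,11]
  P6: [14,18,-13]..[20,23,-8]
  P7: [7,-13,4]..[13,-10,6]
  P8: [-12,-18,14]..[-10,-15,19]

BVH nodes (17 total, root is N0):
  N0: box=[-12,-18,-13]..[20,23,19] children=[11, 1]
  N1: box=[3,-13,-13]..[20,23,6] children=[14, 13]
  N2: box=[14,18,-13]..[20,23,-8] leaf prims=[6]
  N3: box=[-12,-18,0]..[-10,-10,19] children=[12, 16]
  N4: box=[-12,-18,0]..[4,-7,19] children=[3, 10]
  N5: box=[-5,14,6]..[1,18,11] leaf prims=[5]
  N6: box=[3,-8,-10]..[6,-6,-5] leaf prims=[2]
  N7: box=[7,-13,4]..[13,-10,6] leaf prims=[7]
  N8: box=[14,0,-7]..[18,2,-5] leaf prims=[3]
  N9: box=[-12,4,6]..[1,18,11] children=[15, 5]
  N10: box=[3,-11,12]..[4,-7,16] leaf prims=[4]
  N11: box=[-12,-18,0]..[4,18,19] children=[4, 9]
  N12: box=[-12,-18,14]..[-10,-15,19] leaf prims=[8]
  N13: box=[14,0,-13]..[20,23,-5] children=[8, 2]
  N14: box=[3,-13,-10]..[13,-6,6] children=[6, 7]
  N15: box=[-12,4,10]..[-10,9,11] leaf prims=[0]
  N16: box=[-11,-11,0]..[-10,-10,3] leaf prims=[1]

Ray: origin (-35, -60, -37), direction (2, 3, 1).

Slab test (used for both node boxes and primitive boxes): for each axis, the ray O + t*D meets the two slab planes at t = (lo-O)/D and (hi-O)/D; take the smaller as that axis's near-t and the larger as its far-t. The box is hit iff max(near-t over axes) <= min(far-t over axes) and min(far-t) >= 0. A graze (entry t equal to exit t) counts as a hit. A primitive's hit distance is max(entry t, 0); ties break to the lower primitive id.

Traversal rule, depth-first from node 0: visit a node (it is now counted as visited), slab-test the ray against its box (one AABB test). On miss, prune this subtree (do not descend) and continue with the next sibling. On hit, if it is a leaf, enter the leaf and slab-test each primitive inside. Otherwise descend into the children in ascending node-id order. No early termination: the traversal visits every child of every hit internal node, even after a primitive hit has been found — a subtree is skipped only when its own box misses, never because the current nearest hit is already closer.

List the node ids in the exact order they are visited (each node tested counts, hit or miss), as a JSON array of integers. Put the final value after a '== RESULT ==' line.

Trace the traversal:
N0 x:[23/2,55/2] y:[14,83/3] z:[24,56] -> hit [24,55/2], descend [1, 11]
  N1 x:[19,55/2] y:[47/3,83/3] z:[24,43] -> hit [24,55/2], descend [13, 14]
    N13 x:[49/2,55/2] y:[20,83/3] z:[24,32] -> hit [49/2,55/2], descend [2, 8]
      N2 x:[49/2,55/2] y:[26,83/3] z:[24,29] -> hit [26,55/2] leaf, test {P6@t=26}
      N8 x:[49/2,53/2] y:[20,62/3] z:[30,32] -> miss, prune
    N14 x:[19,24] y:[47/3,18] z:[27,43] -> miss, prune
  N11 x:[23/2,39/2] y:[14,26] z:[37,56] -> miss, prune

7 AABB tests over nodes [0, 1, 13, 2, 8, 14, 11]; 1 leaf entered; closest P6.

== RESULT ==
[0, 1, 13, 2, 8, 14, 11]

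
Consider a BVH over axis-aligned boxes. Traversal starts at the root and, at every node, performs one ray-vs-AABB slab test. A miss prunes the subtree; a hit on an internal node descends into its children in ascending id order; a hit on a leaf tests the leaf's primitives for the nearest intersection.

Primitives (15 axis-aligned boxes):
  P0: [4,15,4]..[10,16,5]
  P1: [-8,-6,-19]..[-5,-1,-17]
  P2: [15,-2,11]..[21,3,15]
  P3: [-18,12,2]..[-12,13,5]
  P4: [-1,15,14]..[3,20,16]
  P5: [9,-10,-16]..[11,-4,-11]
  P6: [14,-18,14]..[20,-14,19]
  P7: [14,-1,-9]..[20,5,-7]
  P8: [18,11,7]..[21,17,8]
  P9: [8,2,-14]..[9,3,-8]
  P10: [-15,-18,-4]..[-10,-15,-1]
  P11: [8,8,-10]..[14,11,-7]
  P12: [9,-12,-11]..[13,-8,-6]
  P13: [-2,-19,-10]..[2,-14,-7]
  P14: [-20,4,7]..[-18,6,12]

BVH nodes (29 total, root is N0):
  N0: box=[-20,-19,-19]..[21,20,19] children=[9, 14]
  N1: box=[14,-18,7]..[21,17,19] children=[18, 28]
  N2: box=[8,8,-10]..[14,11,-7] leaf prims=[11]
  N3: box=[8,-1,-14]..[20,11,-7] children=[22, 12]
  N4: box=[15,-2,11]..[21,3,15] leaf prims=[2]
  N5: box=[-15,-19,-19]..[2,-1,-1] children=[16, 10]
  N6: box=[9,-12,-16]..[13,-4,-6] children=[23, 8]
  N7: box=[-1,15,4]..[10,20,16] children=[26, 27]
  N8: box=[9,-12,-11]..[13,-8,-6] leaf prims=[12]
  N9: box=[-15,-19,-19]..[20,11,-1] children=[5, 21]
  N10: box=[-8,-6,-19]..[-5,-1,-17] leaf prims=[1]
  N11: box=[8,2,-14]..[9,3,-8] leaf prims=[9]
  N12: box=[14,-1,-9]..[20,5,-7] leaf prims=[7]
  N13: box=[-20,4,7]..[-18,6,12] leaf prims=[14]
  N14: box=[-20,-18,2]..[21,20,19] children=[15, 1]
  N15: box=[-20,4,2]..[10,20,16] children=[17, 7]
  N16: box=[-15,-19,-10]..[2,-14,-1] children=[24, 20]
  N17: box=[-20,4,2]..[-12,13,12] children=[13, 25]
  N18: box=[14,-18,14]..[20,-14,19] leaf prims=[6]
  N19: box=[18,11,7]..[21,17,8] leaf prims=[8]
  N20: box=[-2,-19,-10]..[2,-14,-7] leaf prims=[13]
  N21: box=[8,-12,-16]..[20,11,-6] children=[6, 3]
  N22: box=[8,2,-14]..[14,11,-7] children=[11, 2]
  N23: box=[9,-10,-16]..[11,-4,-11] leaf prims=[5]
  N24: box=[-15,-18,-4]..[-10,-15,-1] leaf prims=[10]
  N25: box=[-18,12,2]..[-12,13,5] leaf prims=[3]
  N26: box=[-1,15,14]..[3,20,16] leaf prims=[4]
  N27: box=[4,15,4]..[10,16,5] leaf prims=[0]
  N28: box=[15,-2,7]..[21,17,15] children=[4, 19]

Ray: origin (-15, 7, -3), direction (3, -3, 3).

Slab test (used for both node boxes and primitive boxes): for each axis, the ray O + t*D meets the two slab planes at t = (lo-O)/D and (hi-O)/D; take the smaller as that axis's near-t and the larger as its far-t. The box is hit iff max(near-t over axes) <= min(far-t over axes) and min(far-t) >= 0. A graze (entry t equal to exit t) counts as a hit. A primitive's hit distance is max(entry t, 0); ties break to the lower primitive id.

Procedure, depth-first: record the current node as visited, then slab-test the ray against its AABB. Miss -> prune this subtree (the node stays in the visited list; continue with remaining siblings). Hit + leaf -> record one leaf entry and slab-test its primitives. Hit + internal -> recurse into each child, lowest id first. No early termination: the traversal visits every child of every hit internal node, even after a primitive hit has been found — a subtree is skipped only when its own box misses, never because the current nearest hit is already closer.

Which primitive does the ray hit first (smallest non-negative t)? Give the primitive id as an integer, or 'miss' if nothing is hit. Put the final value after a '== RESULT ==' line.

Walk:
N0 x:[-5/3,12] y:[-13/3,26/3] z:[-16/3,22/3] -> hit [-5/3,22/3], descend [9, 14]
  N9 x:[0,35/3] y:[-4/3,26/3] z:[-16/3,2/3] -> hit [0,2/3], descend [5, 21]
    N5 x:[0,17/3] y:[8/3,26/3] z:[-16/3,2/3] -> miss, prune
    N21 x:[23/3,35/3] y:[-4/3,19/3] z:[-13/3,-1] -> miss, prune
  N14 x:[-5/3,12] y:[-13/3,25/3] z:[5/3,22/3] -> hit [5/3,22/3], descend [1, 15]
    N1 x:[29/3,12] y:[-10/3,25/3] z:[10/3,22/3] -> miss, prune
    N15 x:[-5/3,25/3] y:[-13/3,1] z:[5/3,19/3] -> miss, prune

order=[0, 9, 5, 21, 14, 1, 15]  |boxes|=7  |leaves|=0  hit=miss

== RESULT ==
miss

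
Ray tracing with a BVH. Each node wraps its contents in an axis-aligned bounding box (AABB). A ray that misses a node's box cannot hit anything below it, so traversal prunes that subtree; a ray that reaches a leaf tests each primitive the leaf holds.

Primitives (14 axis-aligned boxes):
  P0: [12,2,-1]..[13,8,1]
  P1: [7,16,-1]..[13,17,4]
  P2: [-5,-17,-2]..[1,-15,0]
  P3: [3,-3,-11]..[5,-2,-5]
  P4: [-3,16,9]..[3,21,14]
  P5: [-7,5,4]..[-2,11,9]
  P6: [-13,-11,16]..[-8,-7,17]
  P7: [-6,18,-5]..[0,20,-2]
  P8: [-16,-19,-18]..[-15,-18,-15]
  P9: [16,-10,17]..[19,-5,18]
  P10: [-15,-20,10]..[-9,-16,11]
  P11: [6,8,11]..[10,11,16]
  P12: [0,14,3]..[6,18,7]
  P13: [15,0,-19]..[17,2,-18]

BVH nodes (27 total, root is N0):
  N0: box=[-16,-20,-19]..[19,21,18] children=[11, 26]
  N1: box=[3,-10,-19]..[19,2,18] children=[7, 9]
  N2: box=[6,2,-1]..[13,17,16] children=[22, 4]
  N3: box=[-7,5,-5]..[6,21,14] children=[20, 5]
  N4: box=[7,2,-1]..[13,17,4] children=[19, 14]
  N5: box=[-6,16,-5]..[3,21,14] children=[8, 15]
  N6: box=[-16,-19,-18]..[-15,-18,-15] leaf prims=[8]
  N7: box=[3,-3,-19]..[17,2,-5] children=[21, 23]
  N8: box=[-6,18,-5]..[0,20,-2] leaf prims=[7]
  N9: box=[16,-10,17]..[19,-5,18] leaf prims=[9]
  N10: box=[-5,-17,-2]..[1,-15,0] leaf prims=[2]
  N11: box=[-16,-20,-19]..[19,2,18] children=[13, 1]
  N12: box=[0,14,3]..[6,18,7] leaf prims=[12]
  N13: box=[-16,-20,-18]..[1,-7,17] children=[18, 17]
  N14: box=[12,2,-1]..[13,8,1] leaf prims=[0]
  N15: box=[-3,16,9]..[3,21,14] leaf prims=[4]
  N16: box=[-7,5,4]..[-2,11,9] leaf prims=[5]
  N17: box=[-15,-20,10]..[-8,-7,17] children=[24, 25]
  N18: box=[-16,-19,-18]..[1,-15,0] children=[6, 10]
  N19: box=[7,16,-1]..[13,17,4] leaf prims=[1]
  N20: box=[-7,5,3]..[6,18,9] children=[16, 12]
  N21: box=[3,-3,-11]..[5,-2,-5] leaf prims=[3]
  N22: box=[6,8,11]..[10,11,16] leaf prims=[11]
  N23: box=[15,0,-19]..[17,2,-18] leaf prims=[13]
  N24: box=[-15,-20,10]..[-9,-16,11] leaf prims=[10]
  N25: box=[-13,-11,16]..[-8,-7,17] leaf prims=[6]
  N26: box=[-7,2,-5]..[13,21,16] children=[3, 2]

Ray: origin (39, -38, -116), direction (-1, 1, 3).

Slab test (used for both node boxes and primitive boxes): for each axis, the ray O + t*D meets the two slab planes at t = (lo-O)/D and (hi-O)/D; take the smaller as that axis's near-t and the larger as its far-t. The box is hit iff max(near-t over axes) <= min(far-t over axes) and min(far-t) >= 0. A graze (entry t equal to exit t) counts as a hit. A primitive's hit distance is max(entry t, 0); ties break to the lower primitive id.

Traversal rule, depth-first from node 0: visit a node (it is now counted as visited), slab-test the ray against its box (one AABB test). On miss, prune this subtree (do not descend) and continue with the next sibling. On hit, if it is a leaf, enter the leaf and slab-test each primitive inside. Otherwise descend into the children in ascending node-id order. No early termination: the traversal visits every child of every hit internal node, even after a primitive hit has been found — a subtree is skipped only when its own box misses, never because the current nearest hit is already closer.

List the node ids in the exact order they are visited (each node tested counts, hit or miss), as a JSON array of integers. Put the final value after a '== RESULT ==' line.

Trace the traversal:
N0 x:[20,55] y:[18,59] z:[97/3,134/3] -> hit [97/3,134/3], descend [11, 26]
  N11 x:[20,55] y:[18,40] z:[97/3,134/3] -> hit [97/3,40], descend [1, 13]
    N1 x:[20,36] y:[28,40] z:[97/3,134/3] -> hit [97/3,36], descend [7, 9]
      N7 x:[22,36] y:[35,40] z:[97/3,37] -> hit [35,36], descend [21, 23]
        N21 x:[34,36] y:[35,36] z:[35,37] -> hit [35,36] leaf, test {P3@t=35}
        N23 x:[22,24] y:[38,40] z:[97/3,98/3] -> miss, prune
      N9 x:[20,23] y:[28,33] z:[133/3,134/3] -> miss, prune
    N13 x:[38,55] y:[18,31] z:[98/3,133/3] -> miss, prune
  N26 x:[26,46] y:[40,59] z:[37,44] -> hit [40,44], descend [2, 3]
    N2 x:[26,33] y:[40,55] z:[115/3,44] -> miss, prune
    N3 x:[33,46] y:[43,59] z:[37,130/3] -> hit [43,130/3], descend [5, 20]
      N5 x:[36,45] y:[54,59] z:[37,130/3] -> miss, prune
      N20 x:[33,46] y:[43,56] z:[119/3,125/3] -> miss, prune

Visited [0, 11, 1, 7, 21, 23, 9, 13, 26, 2, 3, 5, 20]. Tests: 13 box, 1 leaf. Nearest: P3.

== RESULT ==
[0, 11, 1, 7, 21, 23, 9, 13, 26, 2, 3, 5, 20]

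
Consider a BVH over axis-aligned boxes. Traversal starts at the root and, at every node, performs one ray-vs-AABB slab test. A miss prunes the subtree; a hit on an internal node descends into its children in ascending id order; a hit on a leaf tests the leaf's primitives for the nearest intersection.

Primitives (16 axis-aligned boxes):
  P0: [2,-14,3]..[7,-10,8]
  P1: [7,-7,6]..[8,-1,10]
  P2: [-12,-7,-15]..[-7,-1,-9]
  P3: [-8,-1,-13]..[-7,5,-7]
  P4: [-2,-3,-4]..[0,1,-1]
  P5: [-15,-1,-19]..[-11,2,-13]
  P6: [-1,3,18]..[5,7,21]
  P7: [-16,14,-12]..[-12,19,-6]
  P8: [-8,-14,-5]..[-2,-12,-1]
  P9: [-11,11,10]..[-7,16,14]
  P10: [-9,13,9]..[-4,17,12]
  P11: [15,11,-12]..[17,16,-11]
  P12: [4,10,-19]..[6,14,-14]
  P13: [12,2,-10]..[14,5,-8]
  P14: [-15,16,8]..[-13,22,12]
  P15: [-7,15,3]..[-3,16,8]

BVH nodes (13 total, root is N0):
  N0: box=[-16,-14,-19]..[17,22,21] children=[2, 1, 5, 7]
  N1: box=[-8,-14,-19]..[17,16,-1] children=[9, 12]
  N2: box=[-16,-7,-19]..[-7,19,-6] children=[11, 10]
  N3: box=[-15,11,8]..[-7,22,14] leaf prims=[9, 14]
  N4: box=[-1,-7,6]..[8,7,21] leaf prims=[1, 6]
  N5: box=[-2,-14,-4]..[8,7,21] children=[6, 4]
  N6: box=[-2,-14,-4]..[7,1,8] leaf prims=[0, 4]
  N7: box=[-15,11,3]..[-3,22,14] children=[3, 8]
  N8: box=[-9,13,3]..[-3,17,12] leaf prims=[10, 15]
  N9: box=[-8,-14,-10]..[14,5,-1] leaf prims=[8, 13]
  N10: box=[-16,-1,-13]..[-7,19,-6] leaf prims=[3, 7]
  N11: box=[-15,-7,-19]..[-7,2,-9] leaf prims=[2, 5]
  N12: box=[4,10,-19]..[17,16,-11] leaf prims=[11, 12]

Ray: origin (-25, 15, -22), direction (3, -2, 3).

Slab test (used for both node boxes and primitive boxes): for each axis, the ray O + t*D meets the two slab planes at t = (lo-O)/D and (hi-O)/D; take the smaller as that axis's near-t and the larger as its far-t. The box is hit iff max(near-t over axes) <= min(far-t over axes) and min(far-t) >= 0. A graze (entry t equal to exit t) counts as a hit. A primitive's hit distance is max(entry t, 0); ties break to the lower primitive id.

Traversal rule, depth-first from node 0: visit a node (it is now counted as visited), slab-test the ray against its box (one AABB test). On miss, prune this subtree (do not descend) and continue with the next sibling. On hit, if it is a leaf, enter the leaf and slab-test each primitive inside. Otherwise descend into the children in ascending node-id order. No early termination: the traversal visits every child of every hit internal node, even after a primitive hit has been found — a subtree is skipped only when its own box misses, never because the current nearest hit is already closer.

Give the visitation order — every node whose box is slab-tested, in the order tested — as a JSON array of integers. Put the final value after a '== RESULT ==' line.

Walk:
N0 x:[3,14] y:[-7/2,29/2] z:[1,43/3] -> hit [3,14], descend [1, 2, 5, 7]
  N1 x:[17/3,14] y:[-1/2,29/2] z:[1,7] -> hit [17/3,7], descend [9, 12]
    N9 x:[17/3,13] y:[5,29/2] z:[4,7] -> hit [17/3,7] leaf, test {P8(miss), P13(miss)}
    N12 x:[29/3,14] y:[-1/2,5/2] z:[1,11/3] -> miss, prune
  N2 x:[3,6] y:[-2,11] z:[1,16/3] -> hit [3,16/3], descend [10, 11]
    N10 x:[3,6] y:[-2,8] z:[3,16/3] -> hit [3,16/3] leaf, test {P3(miss), P7(miss)}
    N11 x:[10/3,6] y:[13/2,11] z:[1,13/3] -> miss, prune
  N5 x:[23/3,11] y:[4,29/2] z:[6,43/3] -> hit [23/3,11], descend [4, 6]
    N4 x:[8,11] y:[4,11] z:[28/3,43/3] -> hit [28/3,11] leaf, test {P1@t=32/3, P6(miss)}
    N6 x:[23/3,32/3] y:[7,29/2] z:[6,10] -> hit [23/3,10] leaf, test {P0(miss), P4(miss)}
  N7 x:[10/3,22/3] y:[-7/2,2] z:[25/3,12] -> miss, prune

order=[0, 1, 9, 12, 2, 10, 11, 5, 4, 6, 7]  |boxes|=11  |leaves|=4  hit=P1

== RESULT ==
[0, 1, 9, 12, 2, 10, 11, 5, 4, 6, 7]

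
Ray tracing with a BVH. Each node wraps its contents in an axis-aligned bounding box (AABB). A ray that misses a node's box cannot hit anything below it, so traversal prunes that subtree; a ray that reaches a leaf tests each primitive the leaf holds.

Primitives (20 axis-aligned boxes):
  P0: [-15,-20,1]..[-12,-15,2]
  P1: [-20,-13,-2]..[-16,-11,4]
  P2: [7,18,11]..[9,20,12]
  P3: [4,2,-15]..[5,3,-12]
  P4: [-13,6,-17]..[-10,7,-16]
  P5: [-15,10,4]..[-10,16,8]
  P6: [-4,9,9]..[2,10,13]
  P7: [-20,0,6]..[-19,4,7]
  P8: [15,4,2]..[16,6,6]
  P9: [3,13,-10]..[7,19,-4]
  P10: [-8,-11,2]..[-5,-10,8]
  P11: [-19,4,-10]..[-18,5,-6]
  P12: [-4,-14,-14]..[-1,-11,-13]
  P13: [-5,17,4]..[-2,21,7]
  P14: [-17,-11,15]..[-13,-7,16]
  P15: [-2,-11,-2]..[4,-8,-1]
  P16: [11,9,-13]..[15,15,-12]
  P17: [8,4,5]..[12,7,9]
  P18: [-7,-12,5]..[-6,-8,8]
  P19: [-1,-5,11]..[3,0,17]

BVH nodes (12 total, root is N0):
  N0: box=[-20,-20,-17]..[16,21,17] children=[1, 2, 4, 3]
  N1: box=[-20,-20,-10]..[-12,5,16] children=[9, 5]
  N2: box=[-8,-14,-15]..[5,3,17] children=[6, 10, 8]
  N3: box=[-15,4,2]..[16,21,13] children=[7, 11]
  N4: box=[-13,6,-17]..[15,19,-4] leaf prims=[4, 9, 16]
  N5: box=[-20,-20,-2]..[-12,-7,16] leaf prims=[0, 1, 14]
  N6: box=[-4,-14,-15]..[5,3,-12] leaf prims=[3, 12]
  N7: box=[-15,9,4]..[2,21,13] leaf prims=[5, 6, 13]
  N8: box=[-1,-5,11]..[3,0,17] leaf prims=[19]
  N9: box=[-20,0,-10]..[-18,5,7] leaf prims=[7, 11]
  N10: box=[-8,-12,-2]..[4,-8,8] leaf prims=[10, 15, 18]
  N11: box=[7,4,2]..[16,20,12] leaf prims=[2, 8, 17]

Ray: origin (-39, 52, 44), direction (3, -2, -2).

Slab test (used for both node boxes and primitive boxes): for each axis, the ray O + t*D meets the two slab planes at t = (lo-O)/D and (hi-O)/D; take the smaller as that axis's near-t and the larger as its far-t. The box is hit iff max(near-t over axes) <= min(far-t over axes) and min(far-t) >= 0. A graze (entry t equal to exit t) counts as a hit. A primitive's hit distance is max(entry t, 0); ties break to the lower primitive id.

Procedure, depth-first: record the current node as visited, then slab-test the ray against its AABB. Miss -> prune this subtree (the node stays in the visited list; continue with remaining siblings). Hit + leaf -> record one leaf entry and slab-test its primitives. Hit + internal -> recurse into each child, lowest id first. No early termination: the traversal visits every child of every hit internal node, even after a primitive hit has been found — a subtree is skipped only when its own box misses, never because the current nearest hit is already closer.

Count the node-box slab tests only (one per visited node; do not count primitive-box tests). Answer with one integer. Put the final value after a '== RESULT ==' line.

Walk:
N0 x:[19/3,55/3] y:[31/2,36] z:[27/2,61/2] -> hit [31/2,55/3], descend [1, 2, 3, 4]
  N1 x:[19/3,9] y:[47/2,36] z:[14,27] -> miss, prune
  N2 x:[31/3,44/3] y:[49/2,33] z:[27/2,59/2] -> miss, prune
  N3 x:[8,55/3] y:[31/2,24] z:[31/2,21] -> hit [31/2,55/3], descend [7, 11]
    N7 x:[8,41/3] y:[31/2,43/2] z:[31/2,20] -> miss, prune
    N11 x:[46/3,55/3] y:[16,24] z:[16,21] -> hit [16,55/3] leaf, test {P2@t=16, P8(miss), P17(miss)}
  N4 x:[26/3,18] y:[33/2,23] z:[24,61/2] -> miss, prune

Visited [0, 1, 2, 3, 7, 11, 4]. Tests: 7 box, 1 leaf. Nearest: P2.

== RESULT ==
7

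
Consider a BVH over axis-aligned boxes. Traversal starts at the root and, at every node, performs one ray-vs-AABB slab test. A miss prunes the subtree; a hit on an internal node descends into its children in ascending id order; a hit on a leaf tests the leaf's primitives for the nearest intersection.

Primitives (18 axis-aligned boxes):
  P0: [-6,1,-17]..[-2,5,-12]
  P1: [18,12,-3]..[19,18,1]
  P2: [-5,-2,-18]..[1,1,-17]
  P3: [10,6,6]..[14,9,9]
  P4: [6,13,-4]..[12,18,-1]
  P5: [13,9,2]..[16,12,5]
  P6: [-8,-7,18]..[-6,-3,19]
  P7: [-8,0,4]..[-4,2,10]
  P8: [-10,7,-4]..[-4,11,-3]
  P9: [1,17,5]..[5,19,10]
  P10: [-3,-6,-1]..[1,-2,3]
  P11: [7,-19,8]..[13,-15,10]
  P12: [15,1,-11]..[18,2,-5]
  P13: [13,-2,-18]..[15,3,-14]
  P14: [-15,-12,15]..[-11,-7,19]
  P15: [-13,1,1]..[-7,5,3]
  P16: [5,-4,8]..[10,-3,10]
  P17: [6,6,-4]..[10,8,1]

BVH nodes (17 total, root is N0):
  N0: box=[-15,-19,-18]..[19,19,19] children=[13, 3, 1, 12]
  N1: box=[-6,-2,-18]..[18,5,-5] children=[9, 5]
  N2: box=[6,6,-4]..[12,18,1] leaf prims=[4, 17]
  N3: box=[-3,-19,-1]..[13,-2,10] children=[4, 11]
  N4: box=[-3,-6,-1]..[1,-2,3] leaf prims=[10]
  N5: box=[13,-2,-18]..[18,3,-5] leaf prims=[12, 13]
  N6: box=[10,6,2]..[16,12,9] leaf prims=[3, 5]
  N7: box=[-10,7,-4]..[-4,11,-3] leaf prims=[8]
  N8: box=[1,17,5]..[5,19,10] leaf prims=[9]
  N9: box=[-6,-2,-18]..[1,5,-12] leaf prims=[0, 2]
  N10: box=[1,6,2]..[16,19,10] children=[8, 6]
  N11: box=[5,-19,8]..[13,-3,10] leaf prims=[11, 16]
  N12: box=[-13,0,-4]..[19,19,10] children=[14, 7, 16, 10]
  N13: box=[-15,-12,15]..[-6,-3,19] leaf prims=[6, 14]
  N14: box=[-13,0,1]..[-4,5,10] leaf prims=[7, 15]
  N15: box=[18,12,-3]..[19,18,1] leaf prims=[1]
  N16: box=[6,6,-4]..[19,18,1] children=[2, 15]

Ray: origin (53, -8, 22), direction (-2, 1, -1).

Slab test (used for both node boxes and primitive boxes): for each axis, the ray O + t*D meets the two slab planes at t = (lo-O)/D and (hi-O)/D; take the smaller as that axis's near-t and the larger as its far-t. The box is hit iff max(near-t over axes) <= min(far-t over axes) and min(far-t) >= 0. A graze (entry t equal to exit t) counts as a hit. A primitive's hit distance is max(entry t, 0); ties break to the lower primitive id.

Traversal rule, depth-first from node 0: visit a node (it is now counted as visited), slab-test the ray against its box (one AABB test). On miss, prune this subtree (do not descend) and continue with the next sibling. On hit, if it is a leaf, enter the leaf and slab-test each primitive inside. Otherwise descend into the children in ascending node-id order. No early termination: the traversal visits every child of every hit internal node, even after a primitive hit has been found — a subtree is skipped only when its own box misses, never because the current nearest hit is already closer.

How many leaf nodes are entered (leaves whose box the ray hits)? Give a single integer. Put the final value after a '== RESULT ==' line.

Walk:
N0 x:[17,34] y:[-11,27] z:[3,40] -> hit [17,27], descend [1, 3, 12, 13]
  N1 x:[35/2,59/2] y:[6,13] z:[27,40] -> miss, prune
  N3 x:[20,28] y:[-11,6] z:[12,23] -> miss, prune
  N12 x:[17,33] y:[8,27] z:[12,26] -> hit [17,26], descend [7, 10, 14, 16]
    N7 x:[57/2,63/2] y:[15,19] z:[25,26] -> miss, prune
    N10 x:[37/2,26] y:[14,27] z:[12,20] -> hit [37/2,20], descend [6, 8]
      N6 x:[37/2,43/2] y:[14,20] z:[13,20] -> hit [37/2,20] leaf, test {P3(miss), P5@t=37/2}
      N8 x:[24,26] y:[25,27] z:[12,17] -> miss, prune
    N14 x:[57/2,33] y:[8,13] z:[12,21] -> miss, prune
    N16 x:[17,47/2] y:[14,26] z:[21,26] -> hit [21,47/2], descend [2, 15]
      N2 x:[41/2,47/2] y:[14,26] z:[21,26] -> hit [21,47/2] leaf, test {P4@t=23, P17(miss)}
      N15 x:[17,35/2] y:[20,26] z:[21,25] -> miss, prune
  N13 x:[59/2,34] y:[-4,5] z:[3,7] -> miss, prune

order=[0, 1, 3, 12, 7, 10, 6, 8, 14, 16, 2, 15, 13]  |boxes|=13  |leaves|=2  hit=P5

== RESULT ==
2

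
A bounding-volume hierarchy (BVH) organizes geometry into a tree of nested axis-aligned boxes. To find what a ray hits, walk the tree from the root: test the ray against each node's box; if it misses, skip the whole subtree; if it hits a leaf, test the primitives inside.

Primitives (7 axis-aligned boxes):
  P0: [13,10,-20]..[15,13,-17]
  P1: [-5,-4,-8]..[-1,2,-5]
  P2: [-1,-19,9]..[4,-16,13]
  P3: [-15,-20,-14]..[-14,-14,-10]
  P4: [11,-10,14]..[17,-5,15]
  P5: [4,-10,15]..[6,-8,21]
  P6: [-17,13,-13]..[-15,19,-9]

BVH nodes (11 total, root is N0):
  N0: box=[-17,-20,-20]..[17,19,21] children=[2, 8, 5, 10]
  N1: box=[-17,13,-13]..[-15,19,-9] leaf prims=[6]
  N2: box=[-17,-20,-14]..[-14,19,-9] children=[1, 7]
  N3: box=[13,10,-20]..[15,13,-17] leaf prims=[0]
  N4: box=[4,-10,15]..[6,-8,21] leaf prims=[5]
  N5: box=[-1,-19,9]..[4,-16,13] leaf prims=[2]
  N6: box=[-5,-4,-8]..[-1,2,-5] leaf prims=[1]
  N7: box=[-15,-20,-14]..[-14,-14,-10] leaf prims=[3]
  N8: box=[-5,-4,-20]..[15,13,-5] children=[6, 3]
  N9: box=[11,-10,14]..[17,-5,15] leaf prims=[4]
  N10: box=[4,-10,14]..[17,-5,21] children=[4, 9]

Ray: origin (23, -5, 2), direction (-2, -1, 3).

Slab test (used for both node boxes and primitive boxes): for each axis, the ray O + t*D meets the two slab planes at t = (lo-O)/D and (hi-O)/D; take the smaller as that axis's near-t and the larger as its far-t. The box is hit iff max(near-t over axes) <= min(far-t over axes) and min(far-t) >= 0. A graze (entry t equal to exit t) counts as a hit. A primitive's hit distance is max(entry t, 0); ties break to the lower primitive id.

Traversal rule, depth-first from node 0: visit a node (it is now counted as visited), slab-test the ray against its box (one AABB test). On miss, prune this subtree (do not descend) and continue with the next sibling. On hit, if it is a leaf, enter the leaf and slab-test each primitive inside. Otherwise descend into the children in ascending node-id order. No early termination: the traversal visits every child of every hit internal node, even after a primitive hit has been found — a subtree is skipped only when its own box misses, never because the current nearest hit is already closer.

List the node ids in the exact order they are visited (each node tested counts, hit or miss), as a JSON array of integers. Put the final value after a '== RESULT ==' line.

Trace the traversal:
N0 x:[3,20] y:[-24,15] z:[-22/3,19/3] -> hit [3,19/3], descend [2, 5, 8, 10]
  N2 x:[37/2,20] y:[-24,15] z:[-16/3,-11/3] -> miss, prune
  N5 x:[19/2,12] y:[11,14] z:[7/3,11/3] -> miss, prune
  N8 x:[4,14] y:[-18,-1] z:[-22/3,-7/3] -> miss, prune
  N10 x:[3,19/2] y:[0,5] z:[4,19/3] -> hit [4,5], descend [4, 9]
    N4 x:[17/2,19/2] y:[3,5] z:[13/3,19/3] -> miss, prune
    N9 x:[3,6] y:[0,5] z:[4,13/3] -> hit [4,13/3] leaf, test {P4@t=4}

7 AABB tests over nodes [0, 2, 5, 8, 10, 4, 9]; 1 leaf entered; closest P4.

== RESULT ==
[0, 2, 5, 8, 10, 4, 9]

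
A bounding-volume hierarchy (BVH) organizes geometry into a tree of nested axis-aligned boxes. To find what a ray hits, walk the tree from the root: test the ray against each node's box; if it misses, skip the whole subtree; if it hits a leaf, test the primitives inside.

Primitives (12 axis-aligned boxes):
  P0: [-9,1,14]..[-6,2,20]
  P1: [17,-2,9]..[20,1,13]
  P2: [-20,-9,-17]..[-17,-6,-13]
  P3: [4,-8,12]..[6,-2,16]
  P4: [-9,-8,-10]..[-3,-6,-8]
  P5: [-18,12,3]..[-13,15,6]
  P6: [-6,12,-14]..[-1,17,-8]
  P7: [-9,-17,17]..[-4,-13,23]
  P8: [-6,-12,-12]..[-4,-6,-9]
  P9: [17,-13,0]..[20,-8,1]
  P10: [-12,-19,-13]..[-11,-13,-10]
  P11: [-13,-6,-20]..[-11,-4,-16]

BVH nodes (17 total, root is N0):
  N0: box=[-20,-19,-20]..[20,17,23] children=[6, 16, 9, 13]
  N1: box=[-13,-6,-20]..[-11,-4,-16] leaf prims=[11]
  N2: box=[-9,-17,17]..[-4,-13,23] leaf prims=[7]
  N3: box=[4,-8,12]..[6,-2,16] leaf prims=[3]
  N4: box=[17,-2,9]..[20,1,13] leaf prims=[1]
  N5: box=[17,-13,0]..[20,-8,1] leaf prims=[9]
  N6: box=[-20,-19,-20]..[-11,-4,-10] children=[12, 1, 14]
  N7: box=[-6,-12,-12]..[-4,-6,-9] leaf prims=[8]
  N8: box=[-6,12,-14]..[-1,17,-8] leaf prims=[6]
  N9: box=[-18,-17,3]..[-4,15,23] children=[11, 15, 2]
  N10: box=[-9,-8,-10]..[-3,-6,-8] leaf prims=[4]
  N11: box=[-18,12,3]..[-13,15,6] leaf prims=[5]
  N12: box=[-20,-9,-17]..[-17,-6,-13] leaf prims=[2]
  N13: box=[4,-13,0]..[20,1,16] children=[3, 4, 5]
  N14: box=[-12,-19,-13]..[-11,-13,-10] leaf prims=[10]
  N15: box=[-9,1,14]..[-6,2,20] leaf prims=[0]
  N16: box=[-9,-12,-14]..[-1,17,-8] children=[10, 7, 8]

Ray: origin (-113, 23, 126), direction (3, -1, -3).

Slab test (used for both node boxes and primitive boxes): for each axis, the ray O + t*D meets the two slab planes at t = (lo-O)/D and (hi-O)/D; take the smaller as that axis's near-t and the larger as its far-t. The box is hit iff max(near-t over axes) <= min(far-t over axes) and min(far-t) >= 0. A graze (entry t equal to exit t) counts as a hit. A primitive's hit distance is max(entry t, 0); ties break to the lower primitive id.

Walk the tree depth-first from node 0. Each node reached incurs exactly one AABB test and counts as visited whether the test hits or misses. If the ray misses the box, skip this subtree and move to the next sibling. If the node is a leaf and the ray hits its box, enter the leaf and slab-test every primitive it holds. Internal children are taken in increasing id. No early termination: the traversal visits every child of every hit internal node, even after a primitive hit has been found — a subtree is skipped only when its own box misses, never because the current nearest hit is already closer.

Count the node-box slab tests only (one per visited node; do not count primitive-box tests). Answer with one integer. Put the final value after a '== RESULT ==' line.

Walk:
N0 x:[31,133/3] y:[6,42] z:[103/3,146/3] -> hit [103/3,42], descend [6, 9, 13, 16]
  N6 x:[31,34] y:[27,42] z:[136/3,146/3] -> miss, prune
  N9 x:[95/3,109/3] y:[8,40] z:[103/3,41] -> hit [103/3,109/3], descend [2, 11, 15]
    N2 x:[104/3,109/3] y:[36,40] z:[103/3,109/3] -> hit [36,109/3] leaf, test {P7@t=36}
    N11 x:[95/3,100/3] y:[8,11] z:[40,41] -> miss, prune
    N15 x:[104/3,107/3] y:[21,22] z:[106/3,112/3] -> miss, prune
  N13 x:[39,133/3] y:[22,36] z:[110/3,42] -> miss, prune
  N16 x:[104/3,112/3] y:[6,35] z:[134/3,140/3] -> miss, prune

order=[0, 6, 9, 2, 11, 15, 13, 16]  |boxes|=8  |leaves|=1  hit=P7

== RESULT ==
8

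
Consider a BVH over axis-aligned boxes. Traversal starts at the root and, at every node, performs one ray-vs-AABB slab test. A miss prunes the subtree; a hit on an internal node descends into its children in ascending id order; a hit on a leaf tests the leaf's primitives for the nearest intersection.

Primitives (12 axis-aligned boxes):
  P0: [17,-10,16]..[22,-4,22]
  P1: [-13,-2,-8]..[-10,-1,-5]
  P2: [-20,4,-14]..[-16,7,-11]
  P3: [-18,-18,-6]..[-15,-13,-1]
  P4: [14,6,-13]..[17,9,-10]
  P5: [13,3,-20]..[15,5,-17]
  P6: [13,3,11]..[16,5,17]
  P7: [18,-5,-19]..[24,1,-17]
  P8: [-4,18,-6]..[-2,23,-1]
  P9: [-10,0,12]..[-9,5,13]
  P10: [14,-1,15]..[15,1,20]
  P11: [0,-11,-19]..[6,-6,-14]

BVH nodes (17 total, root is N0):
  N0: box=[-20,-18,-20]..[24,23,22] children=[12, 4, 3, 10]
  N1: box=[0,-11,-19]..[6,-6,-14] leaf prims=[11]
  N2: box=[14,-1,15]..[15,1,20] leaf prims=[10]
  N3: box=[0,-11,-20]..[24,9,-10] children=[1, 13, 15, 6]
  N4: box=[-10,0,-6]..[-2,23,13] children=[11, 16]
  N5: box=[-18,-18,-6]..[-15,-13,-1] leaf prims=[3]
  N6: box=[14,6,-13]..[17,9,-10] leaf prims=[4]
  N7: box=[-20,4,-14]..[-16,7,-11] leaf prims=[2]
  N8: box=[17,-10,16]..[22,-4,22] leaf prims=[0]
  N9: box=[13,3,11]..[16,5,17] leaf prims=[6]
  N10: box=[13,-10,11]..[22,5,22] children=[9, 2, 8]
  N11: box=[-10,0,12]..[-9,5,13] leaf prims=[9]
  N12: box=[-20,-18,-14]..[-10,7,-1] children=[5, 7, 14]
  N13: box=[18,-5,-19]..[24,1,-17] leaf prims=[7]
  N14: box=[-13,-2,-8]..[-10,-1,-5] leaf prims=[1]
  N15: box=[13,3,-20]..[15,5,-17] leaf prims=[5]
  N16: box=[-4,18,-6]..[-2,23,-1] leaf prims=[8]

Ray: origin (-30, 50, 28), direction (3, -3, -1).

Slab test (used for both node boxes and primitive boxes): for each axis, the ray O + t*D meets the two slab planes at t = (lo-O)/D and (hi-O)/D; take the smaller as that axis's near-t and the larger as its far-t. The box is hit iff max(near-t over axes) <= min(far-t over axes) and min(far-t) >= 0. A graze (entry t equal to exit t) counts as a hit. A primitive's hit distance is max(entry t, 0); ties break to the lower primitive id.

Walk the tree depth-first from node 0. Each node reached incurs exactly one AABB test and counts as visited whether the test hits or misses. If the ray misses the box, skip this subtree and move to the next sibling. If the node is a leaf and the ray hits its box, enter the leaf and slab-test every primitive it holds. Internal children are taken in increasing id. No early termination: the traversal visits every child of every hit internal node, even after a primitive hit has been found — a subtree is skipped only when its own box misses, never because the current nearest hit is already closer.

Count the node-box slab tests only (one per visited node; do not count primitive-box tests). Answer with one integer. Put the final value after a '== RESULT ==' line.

Walk:
N0 x:[10/3,18] y:[9,68/3] z:[6,48] -> hit [9,18], descend [3, 4, 10, 12]
  N3 x:[10,18] y:[41/3,61/3] z:[38,48] -> miss, prune
  N4 x:[20/3,28/3] y:[9,50/3] z:[15,34] -> miss, prune
  N10 x:[43/3,52/3] y:[15,20] z:[6,17] -> hit [15,17], descend [2, 8, 9]
    N2 x:[44/3,15] y:[49/3,17] z:[8,13] -> miss, prune
    N8 x:[47/3,52/3] y:[18,20] z:[6,12] -> miss, prune
    N9 x:[43/3,46/3] y:[15,47/3] z:[11,17] -> hit [15,46/3] leaf, test {P6@t=15}
  N12 x:[10/3,20/3] y:[43/3,68/3] z:[29,42] -> miss, prune

Visited [0, 3, 4, 10, 2, 8, 9, 12]. Tests: 8 box, 1 leaf. Nearest: P6.

== RESULT ==
8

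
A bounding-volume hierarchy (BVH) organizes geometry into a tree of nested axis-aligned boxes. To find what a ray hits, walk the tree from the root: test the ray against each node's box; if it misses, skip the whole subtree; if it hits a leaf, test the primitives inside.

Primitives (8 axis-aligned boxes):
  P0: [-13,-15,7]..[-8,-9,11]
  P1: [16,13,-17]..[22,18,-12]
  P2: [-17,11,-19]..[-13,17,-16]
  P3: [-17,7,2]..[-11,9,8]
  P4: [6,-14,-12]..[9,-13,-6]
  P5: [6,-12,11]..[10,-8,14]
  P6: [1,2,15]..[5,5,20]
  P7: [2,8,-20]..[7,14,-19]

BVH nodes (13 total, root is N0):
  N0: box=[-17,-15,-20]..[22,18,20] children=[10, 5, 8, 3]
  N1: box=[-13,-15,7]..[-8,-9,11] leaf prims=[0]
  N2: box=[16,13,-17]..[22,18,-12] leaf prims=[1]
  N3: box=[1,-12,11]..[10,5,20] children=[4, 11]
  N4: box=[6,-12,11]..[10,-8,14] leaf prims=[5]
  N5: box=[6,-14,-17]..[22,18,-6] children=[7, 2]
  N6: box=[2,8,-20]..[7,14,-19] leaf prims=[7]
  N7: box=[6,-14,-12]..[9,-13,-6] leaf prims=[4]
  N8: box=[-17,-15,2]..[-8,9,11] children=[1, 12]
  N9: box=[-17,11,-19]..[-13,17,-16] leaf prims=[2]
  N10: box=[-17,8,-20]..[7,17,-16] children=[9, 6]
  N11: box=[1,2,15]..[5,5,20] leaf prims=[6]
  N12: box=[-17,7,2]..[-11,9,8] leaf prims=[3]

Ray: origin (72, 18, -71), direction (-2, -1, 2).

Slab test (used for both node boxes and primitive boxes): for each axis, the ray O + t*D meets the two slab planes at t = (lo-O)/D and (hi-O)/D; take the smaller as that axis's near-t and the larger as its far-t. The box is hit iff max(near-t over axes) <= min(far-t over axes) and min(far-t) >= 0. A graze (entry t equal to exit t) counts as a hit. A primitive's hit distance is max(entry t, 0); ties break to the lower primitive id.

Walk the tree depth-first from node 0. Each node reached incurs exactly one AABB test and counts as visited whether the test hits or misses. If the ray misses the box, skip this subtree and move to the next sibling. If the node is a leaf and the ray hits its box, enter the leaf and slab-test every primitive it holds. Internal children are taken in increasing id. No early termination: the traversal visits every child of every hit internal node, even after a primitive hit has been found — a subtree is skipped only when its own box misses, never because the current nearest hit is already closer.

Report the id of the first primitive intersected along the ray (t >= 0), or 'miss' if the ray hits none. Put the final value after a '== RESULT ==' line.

Traverse from the root:
N0 x:[25,89/2] y:[0,33] z:[51/2,91/2] -> hit [51/2,33], descend [3, 5, 8, 10]
  N3 x:[31,71/2] y:[13,30] z:[41,91/2] -> miss, prune
  N5 x:[25,33] y:[0,32] z:[27,65/2] -> hit [27,32], descend [2, 7]
    N2 x:[25,28] y:[0,5] z:[27,59/2] -> miss, prune
    N7 x:[63/2,33] y:[31,32] z:[59/2,65/2] -> hit [63/2,32] leaf, test {P4@t=63/2}
  N8 x:[40,89/2] y:[9,33] z:[73/2,41] -> miss, prune
  N10 x:[65/2,89/2] y:[1,10] z:[51/2,55/2] -> miss, prune

Visited [0, 3, 5, 2, 7, 8, 10]. Tests: 7 box, 1 leaf. Nearest: P4.

== RESULT ==
4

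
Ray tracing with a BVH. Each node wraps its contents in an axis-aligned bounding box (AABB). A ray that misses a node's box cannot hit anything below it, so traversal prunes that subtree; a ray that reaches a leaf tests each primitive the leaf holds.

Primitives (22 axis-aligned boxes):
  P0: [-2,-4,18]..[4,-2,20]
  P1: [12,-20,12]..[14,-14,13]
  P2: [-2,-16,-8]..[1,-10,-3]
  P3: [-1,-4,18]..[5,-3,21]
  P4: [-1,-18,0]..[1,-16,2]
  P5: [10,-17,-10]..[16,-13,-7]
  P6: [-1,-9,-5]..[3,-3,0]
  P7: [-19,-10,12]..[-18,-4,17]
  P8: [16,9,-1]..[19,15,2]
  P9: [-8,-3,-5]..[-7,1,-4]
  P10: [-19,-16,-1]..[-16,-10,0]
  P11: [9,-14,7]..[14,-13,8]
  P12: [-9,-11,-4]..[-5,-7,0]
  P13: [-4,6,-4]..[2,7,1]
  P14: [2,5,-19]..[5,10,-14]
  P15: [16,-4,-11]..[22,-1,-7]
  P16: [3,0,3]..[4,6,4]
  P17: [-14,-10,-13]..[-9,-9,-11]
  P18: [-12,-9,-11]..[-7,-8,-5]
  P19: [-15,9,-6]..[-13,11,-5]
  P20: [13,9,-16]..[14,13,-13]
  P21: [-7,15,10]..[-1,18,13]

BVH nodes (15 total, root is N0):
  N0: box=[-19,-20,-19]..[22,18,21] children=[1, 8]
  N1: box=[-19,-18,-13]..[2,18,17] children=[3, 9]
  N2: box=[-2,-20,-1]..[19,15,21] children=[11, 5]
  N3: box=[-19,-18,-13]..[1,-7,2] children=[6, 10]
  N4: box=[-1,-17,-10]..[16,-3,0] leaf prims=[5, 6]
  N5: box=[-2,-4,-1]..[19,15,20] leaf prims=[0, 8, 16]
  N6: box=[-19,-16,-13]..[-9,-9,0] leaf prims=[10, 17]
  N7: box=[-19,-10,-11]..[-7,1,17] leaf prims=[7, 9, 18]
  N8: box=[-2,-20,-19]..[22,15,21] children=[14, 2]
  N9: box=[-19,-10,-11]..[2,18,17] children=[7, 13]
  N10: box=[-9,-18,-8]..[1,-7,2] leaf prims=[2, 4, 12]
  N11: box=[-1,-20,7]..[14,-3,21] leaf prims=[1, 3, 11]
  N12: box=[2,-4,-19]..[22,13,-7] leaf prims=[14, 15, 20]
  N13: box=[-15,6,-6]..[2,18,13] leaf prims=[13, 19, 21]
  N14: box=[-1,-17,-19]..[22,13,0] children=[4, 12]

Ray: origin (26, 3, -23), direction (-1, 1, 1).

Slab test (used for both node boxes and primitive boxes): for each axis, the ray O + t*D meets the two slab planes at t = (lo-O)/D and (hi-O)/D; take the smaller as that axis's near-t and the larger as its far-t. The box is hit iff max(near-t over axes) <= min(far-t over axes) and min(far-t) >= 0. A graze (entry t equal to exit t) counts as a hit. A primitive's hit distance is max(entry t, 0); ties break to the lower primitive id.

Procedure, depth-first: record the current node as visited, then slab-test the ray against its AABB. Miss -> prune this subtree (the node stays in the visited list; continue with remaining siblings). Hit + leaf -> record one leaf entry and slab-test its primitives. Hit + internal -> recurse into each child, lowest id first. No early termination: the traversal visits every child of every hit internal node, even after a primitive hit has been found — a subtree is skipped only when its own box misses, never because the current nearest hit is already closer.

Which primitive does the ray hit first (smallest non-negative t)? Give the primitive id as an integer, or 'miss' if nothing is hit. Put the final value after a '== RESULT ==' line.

Walk:
N0 x:[4,45] y:[-23,15] z:[4,44] -> hit [4,15], descend [1, 8]
  N1 x:[24,45] y:[-21,15] z:[10,40] -> miss, prune
  N8 x:[4,28] y:[-23,12] z:[4,44] -> hit [4,12], descend [2, 14]
    N2 x:[7,28] y:[-23,12] z:[22,44] -> miss, prune
    N14 x:[4,27] y:[-20,10] z:[4,23] -> hit [4,10], descend [4, 12]
      N4 x:[10,27] y:[-20,-6] z:[13,23] -> miss, prune
      N12 x:[4,24] y:[-7,10] z:[4,16] -> hit [4,10] leaf, test {P14(miss), P15(miss), P20(miss)}

order=[0, 1, 8, 2, 14, 4, 12]  |boxes|=7  |leaves|=1  hit=miss

== RESULT ==
miss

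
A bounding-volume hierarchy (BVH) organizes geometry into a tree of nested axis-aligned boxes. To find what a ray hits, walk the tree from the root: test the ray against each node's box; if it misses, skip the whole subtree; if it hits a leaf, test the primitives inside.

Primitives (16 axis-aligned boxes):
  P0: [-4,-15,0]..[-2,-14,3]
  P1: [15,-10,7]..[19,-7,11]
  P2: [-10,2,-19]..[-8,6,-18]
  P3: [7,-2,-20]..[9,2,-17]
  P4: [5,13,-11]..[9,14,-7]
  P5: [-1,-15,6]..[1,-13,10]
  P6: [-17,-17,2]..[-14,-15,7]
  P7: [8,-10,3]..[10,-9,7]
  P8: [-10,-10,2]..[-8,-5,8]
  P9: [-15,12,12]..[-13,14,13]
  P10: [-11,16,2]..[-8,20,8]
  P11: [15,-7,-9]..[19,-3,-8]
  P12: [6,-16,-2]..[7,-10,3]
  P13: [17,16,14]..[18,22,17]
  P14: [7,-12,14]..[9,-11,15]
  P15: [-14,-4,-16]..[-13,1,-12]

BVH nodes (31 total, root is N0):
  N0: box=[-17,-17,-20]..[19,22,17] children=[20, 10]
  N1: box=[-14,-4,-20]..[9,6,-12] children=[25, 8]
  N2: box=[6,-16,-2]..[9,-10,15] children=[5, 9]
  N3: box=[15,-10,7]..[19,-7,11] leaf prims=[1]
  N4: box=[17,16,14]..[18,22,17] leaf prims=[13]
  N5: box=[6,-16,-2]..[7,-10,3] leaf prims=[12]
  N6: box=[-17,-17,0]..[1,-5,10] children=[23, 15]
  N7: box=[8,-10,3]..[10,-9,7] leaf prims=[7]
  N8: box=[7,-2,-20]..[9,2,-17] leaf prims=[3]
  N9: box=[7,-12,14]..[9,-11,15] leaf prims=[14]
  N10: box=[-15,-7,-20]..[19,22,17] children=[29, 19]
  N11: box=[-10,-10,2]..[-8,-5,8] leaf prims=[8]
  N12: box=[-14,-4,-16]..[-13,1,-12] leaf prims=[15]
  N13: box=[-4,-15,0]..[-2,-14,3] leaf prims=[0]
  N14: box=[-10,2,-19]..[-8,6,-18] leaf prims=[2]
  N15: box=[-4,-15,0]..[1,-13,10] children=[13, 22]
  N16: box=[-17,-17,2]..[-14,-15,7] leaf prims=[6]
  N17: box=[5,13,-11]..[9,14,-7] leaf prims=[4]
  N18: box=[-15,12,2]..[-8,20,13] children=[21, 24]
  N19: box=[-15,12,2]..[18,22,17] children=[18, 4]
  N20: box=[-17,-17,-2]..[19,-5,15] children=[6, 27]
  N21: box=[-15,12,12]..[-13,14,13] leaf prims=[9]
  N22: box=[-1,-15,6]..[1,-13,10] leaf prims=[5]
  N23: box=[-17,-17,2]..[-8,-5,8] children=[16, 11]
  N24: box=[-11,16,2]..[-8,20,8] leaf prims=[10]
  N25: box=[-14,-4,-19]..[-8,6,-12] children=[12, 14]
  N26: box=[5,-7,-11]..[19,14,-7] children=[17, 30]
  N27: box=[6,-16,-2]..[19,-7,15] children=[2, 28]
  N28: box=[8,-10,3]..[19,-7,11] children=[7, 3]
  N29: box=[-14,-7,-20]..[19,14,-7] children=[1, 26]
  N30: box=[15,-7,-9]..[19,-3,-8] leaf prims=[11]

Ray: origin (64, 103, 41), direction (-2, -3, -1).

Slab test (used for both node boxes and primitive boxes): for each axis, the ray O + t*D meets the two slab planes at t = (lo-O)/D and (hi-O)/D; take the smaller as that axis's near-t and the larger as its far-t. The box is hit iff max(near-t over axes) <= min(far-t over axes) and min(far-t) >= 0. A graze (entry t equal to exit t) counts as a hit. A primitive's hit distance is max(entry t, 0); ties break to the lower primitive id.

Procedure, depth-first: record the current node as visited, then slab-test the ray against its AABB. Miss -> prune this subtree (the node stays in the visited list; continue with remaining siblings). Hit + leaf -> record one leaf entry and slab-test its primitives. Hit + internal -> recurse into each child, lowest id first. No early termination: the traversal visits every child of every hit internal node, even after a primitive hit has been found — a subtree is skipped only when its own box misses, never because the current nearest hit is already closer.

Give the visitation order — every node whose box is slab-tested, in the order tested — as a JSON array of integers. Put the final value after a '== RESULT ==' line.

Traverse from the root:
N0 x:[45/2,81/2] y:[27,40] z:[24,61] -> hit [27,40], descend [10, 20]
  N10 x:[45/2,79/2] y:[27,110/3] z:[24,61] -> hit [27,110/3], descend [19, 29]
    N19 x:[23,79/2] y:[27,91/3] z:[24,39] -> hit [27,91/3], descend [4, 18]
      N4 x:[23,47/2] y:[27,29] z:[24,27] -> miss, prune
      N18 x:[36,79/2] y:[83/3,91/3] z:[28,39] -> miss, prune
    N29 x:[45/2,39] y:[89/3,110/3] z:[48,61] -> miss, prune
  N20 x:[45/2,81/2] y:[36,40] z:[26,43] -> hit [36,40], descend [6, 27]
    N6 x:[63/2,81/2] y:[36,40] z:[31,41] -> hit [36,40], descend [15, 23]
      N15 x:[63/2,34] y:[116/3,118/3] z:[31,41] -> miss, prune
      N23 x:[36,81/2] y:[36,40] z:[33,39] -> hit [36,39], descend [11, 16]
        N11 x:[36,37] y:[36,113/3] z:[33,39] -> hit [36,37] leaf, test {P8@t=36}
        N16 x:[39,81/2] y:[118/3,40] z:[34,39] -> miss, prune
    N27 x:[45/2,29] y:[110/3,119/3] z:[26,43] -> miss, prune

13 AABB tests over nodes [0, 10, 19, 4, 18, 29, 20, 6, 15, 23, 11, 16, 27]; 1 leaf entered; closest P8.

== RESULT ==
[0, 10, 19, 4, 18, 29, 20, 6, 15, 23, 11, 16, 27]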